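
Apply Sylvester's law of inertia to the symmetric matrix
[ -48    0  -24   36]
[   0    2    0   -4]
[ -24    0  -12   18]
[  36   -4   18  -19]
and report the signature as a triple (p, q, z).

step 0: pivot -48 → sign −
step 1: pivot 2 → sign +
step 2: row/col 2 already zero → sign 0
step 3: row/col 3 already zero → sign 0
signature = (1, 1, 2)

Answer: (1, 1, 2)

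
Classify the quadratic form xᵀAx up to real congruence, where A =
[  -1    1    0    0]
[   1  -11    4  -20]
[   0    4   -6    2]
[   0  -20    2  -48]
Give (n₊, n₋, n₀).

step 0: pivot -1 → sign −
step 1: pivot -10 → sign −
step 2: pivot -22/5 → sign −
step 3: pivot 2/11 → sign +
signature = (1, 3, 0)

Answer: (1, 3, 0)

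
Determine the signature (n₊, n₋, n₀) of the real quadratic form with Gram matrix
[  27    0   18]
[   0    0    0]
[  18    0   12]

step 0: pivot 27 → sign +
step 1: row/col 1 already zero → sign 0
step 2: row/col 2 already zero → sign 0
signature = (1, 0, 2)

Answer: (1, 0, 2)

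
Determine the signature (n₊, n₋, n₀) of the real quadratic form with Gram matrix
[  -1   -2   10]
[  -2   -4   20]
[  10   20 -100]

step 0: pivot -1 → sign −
step 1: row/col 1 already zero → sign 0
step 2: row/col 2 already zero → sign 0
signature = (0, 1, 2)

Answer: (0, 1, 2)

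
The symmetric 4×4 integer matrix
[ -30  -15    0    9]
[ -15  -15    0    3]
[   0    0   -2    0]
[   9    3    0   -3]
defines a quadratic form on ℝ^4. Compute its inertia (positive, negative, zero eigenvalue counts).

Answer: (0, 3, 1)

Derivation:
step 0: pivot -30 → sign −
step 1: pivot -15/2 → sign −
step 2: pivot -2 → sign −
step 3: row/col 3 already zero → sign 0
signature = (0, 3, 1)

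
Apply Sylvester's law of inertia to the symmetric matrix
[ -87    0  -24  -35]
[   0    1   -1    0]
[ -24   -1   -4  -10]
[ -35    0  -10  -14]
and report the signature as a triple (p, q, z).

Answer: (3, 1, 0)

Derivation:
step 0: pivot -87 → sign −
step 1: pivot 1 → sign +
step 2: pivot 47/29 → sign +
step 3: pivot 1/141 → sign +
signature = (3, 1, 0)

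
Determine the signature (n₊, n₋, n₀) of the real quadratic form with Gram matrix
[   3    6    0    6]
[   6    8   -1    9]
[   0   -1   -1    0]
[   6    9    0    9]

Answer: (1, 2, 1)

Derivation:
step 0: pivot 3 → sign +
step 1: pivot -4 → sign −
step 2: pivot -3/4 → sign −
step 3: row/col 3 already zero → sign 0
signature = (1, 2, 1)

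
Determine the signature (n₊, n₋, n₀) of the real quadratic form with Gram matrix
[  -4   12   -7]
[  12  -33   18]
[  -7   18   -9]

Answer: (2, 1, 0)

Derivation:
step 0: pivot -4 → sign −
step 1: pivot 3 → sign +
step 2: pivot 1/4 → sign +
signature = (2, 1, 0)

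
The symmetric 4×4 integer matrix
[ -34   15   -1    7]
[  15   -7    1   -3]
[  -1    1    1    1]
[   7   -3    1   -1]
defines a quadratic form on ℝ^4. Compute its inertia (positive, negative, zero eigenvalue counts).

step 0: pivot -34 → sign −
step 1: pivot -13/34 → sign −
step 2: pivot 24/13 → sign +
step 3: row/col 3 already zero → sign 0
signature = (1, 2, 1)

Answer: (1, 2, 1)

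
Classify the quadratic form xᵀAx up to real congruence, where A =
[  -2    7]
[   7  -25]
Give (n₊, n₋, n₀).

Answer: (0, 2, 0)

Derivation:
step 0: pivot -2 → sign −
step 1: pivot -1/2 → sign −
signature = (0, 2, 0)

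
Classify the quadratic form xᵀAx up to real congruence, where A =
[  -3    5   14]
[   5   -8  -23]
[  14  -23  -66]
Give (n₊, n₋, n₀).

Answer: (1, 2, 0)

Derivation:
step 0: pivot -3 → sign −
step 1: pivot 1/3 → sign +
step 2: pivot -1 → sign −
signature = (1, 2, 0)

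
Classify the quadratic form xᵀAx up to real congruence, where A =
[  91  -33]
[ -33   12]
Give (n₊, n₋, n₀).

step 0: pivot 91 → sign +
step 1: pivot 3/91 → sign +
signature = (2, 0, 0)

Answer: (2, 0, 0)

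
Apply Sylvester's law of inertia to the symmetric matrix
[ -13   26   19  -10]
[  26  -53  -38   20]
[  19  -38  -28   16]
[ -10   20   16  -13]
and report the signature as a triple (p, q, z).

Answer: (1, 3, 0)

Derivation:
step 0: pivot -13 → sign −
step 1: pivot -1 → sign −
step 2: pivot -3/13 → sign −
step 3: pivot 3 → sign +
signature = (1, 3, 0)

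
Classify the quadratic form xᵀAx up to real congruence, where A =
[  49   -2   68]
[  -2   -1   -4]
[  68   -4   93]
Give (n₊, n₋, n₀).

step 0: pivot 49 → sign +
step 1: pivot -53/49 → sign −
step 2: pivot 1/53 → sign +
signature = (2, 1, 0)

Answer: (2, 1, 0)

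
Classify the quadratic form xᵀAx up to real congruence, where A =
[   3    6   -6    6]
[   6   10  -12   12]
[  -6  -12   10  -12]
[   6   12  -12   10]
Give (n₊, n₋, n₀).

Answer: (1, 3, 0)

Derivation:
step 0: pivot 3 → sign +
step 1: pivot -2 → sign −
step 2: pivot -2 → sign −
step 3: pivot -2 → sign −
signature = (1, 3, 0)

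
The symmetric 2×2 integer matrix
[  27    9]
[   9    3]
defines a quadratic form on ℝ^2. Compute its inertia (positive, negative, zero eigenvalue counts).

step 0: pivot 27 → sign +
step 1: row/col 1 already zero → sign 0
signature = (1, 0, 1)

Answer: (1, 0, 1)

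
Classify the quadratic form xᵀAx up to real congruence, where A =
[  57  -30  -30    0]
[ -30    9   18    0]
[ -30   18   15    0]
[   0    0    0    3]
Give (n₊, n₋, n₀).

Answer: (2, 2, 0)

Derivation:
step 0: pivot 57 → sign +
step 1: pivot -129/19 → sign −
step 2: pivot -3/43 → sign −
step 3: pivot 3 → sign +
signature = (2, 2, 0)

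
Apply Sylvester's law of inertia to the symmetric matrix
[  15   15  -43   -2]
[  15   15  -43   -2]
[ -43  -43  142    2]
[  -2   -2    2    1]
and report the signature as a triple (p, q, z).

step 0: pivot 15 → sign +
step 1: pivot 281/15 → sign +
step 2: pivot -3/281 → sign −
step 3: row/col 3 already zero → sign 0
signature = (2, 1, 1)

Answer: (2, 1, 1)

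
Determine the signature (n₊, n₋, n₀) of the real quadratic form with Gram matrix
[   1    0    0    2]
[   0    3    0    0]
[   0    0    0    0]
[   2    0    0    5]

step 0: pivot 1 → sign +
step 1: pivot 3 → sign +
step 2: pivot 1 → sign +
step 3: row/col 3 already zero → sign 0
signature = (3, 0, 1)

Answer: (3, 0, 1)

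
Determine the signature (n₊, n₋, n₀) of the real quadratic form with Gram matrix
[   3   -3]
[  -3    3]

Answer: (1, 0, 1)

Derivation:
step 0: pivot 3 → sign +
step 1: row/col 1 already zero → sign 0
signature = (1, 0, 1)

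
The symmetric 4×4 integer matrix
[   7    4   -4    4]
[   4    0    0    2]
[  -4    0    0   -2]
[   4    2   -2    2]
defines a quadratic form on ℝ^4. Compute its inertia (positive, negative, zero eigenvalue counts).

Answer: (1, 2, 1)

Derivation:
step 0: pivot 7 → sign +
step 1: pivot -16/7 → sign −
step 2: pivot -1/4 → sign −
step 3: row/col 3 already zero → sign 0
signature = (1, 2, 1)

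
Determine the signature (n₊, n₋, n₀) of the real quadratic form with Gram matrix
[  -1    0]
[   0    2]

Answer: (1, 1, 0)

Derivation:
step 0: pivot -1 → sign −
step 1: pivot 2 → sign +
signature = (1, 1, 0)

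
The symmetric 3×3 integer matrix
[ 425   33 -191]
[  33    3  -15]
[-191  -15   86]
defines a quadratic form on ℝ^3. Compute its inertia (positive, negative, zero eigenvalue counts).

Answer: (3, 0, 0)

Derivation:
step 0: pivot 425 → sign +
step 1: pivot 186/425 → sign +
step 2: pivot 3/31 → sign +
signature = (3, 0, 0)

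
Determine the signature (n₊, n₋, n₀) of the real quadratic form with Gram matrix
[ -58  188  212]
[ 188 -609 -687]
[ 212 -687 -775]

Answer: (1, 2, 0)

Derivation:
step 0: pivot -58 → sign −
step 1: pivot 11/29 → sign +
step 2: pivot -2/11 → sign −
signature = (1, 2, 0)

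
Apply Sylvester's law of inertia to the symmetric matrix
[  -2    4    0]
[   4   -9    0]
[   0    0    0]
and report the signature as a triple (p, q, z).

Answer: (0, 2, 1)

Derivation:
step 0: pivot -2 → sign −
step 1: pivot -1 → sign −
step 2: row/col 2 already zero → sign 0
signature = (0, 2, 1)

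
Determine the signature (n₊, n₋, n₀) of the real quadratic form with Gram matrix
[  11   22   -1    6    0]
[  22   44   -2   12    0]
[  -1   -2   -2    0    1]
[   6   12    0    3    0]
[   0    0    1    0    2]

step 0: pivot 11 → sign +
step 1: pivot -23/11 → sign −
step 2: pivot -3/23 → sign −
step 3: pivot 3 → sign +
step 4: row/col 4 already zero → sign 0
signature = (2, 2, 1)

Answer: (2, 2, 1)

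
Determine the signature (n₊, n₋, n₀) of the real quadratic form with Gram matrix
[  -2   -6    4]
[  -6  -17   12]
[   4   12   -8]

Answer: (1, 1, 1)

Derivation:
step 0: pivot -2 → sign −
step 1: pivot 1 → sign +
step 2: row/col 2 already zero → sign 0
signature = (1, 1, 1)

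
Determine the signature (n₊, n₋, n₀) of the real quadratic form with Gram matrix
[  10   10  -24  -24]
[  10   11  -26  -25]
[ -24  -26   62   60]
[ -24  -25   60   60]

Answer: (4, 0, 0)

Derivation:
step 0: pivot 10 → sign +
step 1: pivot 1 → sign +
step 2: pivot 2/5 → sign +
step 3: pivot 1 → sign +
signature = (4, 0, 0)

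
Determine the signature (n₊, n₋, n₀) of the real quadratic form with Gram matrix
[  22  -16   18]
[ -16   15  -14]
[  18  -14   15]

Answer: (3, 0, 0)

Derivation:
step 0: pivot 22 → sign +
step 1: pivot 37/11 → sign +
step 2: pivot 1/37 → sign +
signature = (3, 0, 0)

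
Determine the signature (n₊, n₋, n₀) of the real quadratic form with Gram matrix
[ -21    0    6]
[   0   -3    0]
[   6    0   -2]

step 0: pivot -21 → sign −
step 1: pivot -3 → sign −
step 2: pivot -2/7 → sign −
signature = (0, 3, 0)

Answer: (0, 3, 0)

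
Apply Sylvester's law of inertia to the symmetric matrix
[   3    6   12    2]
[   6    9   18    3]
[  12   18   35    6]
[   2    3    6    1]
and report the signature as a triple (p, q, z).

Answer: (1, 2, 1)

Derivation:
step 0: pivot 3 → sign +
step 1: pivot -3 → sign −
step 2: pivot -1 → sign −
step 3: row/col 3 already zero → sign 0
signature = (1, 2, 1)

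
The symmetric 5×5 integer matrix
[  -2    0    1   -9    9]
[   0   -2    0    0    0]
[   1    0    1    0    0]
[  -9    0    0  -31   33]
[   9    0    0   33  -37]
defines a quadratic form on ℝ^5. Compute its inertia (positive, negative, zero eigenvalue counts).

step 0: pivot -2 → sign −
step 1: pivot -2 → sign −
step 2: pivot 3/2 → sign +
step 3: pivot -4 → sign −
step 4: pivot -1 → sign −
signature = (1, 4, 0)

Answer: (1, 4, 0)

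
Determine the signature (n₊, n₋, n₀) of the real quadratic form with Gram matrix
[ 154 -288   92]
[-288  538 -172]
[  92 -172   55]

step 0: pivot 154 → sign +
step 1: pivot -46/77 → sign −
step 2: pivot 1/23 → sign +
signature = (2, 1, 0)

Answer: (2, 1, 0)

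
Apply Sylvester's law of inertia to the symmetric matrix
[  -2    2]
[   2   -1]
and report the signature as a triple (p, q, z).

step 0: pivot -2 → sign −
step 1: pivot 1 → sign +
signature = (1, 1, 0)

Answer: (1, 1, 0)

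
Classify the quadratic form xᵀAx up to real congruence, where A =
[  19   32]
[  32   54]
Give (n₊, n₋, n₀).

step 0: pivot 19 → sign +
step 1: pivot 2/19 → sign +
signature = (2, 0, 0)

Answer: (2, 0, 0)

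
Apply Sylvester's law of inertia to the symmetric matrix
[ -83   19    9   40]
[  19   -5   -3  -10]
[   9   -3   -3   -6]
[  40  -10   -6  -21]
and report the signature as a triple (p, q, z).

Answer: (0, 4, 0)

Derivation:
step 0: pivot -83 → sign −
step 1: pivot -54/83 → sign −
step 2: pivot -2/3 → sign −
step 3: pivot -1/3 → sign −
signature = (0, 4, 0)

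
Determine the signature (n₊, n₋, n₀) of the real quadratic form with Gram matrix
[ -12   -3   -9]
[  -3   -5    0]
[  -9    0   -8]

step 0: pivot -12 → sign −
step 1: pivot -17/4 → sign −
step 2: pivot -1/17 → sign −
signature = (0, 3, 0)

Answer: (0, 3, 0)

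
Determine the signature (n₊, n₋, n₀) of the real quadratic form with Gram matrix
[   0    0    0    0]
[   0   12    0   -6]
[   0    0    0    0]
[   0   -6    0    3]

step 0: pivot 12 → sign +
step 1: row/col 1 already zero → sign 0
step 2: row/col 2 already zero → sign 0
step 3: row/col 3 already zero → sign 0
signature = (1, 0, 3)

Answer: (1, 0, 3)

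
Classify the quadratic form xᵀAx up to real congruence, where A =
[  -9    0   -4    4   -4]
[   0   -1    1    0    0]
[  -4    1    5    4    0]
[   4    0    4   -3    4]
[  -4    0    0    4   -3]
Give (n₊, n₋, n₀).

Answer: (1, 4, 0)

Derivation:
step 0: pivot -9 → sign −
step 1: pivot -1 → sign −
step 2: pivot 70/9 → sign +
step 3: pivot -13/7 → sign −
step 4: pivot -3/65 → sign −
signature = (1, 4, 0)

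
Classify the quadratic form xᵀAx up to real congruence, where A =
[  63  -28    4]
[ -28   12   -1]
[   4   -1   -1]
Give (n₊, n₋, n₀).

step 0: pivot 63 → sign +
step 1: pivot -4/9 → sign −
step 2: pivot 3/28 → sign +
signature = (2, 1, 0)

Answer: (2, 1, 0)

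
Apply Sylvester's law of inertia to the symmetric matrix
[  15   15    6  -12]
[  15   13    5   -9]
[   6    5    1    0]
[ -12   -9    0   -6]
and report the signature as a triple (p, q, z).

step 0: pivot 15 → sign +
step 1: pivot -2 → sign −
step 2: pivot -9/10 → sign −
step 3: pivot 1 → sign +
signature = (2, 2, 0)

Answer: (2, 2, 0)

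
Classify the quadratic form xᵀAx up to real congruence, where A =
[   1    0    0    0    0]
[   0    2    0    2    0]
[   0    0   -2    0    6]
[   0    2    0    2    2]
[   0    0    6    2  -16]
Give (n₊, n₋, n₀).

Answer: (3, 2, 0)

Derivation:
step 0: pivot 1 → sign +
step 1: pivot 2 → sign +
step 2: pivot -2 → sign −
step 3: pivot 2 → sign +
step 4: pivot -2 → sign −
signature = (3, 2, 0)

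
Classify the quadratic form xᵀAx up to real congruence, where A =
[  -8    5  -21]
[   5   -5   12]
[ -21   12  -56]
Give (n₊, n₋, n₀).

Answer: (0, 3, 0)

Derivation:
step 0: pivot -8 → sign −
step 1: pivot -15/8 → sign −
step 2: pivot -1/5 → sign −
signature = (0, 3, 0)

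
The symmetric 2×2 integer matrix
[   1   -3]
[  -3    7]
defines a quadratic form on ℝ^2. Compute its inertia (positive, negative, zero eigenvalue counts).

Answer: (1, 1, 0)

Derivation:
step 0: pivot 1 → sign +
step 1: pivot -2 → sign −
signature = (1, 1, 0)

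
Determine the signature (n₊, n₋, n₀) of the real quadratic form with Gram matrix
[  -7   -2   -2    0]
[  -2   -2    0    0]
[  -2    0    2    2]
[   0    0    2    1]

step 0: pivot -7 → sign −
step 1: pivot -10/7 → sign −
step 2: pivot 14/5 → sign +
step 3: pivot -3/7 → sign −
signature = (1, 3, 0)

Answer: (1, 3, 0)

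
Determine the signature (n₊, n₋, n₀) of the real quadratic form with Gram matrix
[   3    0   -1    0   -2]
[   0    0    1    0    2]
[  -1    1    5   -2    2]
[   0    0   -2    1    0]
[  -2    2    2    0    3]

Answer: (3, 2, 0)

Derivation:
step 0: pivot 3 → sign +
step 1: pivot 14/3 → sign +
step 2: pivot -3/14 → sign −
step 3: pivot 1 → sign +
step 4: pivot -1 → sign −
signature = (3, 2, 0)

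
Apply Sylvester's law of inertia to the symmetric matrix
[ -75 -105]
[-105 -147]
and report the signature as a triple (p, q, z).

Answer: (0, 1, 1)

Derivation:
step 0: pivot -75 → sign −
step 1: row/col 1 already zero → sign 0
signature = (0, 1, 1)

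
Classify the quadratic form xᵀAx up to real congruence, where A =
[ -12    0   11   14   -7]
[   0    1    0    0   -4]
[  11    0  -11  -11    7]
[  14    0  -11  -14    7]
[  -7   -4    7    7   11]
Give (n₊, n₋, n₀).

Answer: (2, 3, 0)

Derivation:
step 0: pivot -12 → sign −
step 1: pivot 1 → sign +
step 2: pivot -11/12 → sign −
step 3: pivot 6 → sign +
step 4: pivot -6/11 → sign −
signature = (2, 3, 0)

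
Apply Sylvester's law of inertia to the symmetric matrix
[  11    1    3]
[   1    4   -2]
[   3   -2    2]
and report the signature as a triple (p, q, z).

step 0: pivot 11 → sign +
step 1: pivot 43/11 → sign +
step 2: pivot -6/43 → sign −
signature = (2, 1, 0)

Answer: (2, 1, 0)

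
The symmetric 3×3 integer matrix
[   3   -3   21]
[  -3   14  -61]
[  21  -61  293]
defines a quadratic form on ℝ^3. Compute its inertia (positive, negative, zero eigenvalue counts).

step 0: pivot 3 → sign +
step 1: pivot 11 → sign +
step 2: pivot 6/11 → sign +
signature = (3, 0, 0)

Answer: (3, 0, 0)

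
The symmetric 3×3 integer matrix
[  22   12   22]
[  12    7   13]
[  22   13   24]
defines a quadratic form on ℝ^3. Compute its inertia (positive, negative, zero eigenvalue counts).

Answer: (2, 1, 0)

Derivation:
step 0: pivot 22 → sign +
step 1: pivot 5/11 → sign +
step 2: pivot -1/5 → sign −
signature = (2, 1, 0)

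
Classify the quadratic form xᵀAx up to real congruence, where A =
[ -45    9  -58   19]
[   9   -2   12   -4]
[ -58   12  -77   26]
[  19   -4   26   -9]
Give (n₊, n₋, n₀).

Answer: (1, 3, 0)

Derivation:
step 0: pivot -45 → sign −
step 1: pivot -1/5 → sign −
step 2: pivot -13/9 → sign −
step 3: pivot 1/13 → sign +
signature = (1, 3, 0)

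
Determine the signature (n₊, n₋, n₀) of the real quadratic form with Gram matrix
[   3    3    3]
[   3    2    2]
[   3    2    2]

Answer: (1, 1, 1)

Derivation:
step 0: pivot 3 → sign +
step 1: pivot -1 → sign −
step 2: row/col 2 already zero → sign 0
signature = (1, 1, 1)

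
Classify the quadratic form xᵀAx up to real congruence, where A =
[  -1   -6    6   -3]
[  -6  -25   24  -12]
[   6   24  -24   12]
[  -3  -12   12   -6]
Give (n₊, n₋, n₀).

Answer: (1, 2, 1)

Derivation:
step 0: pivot -1 → sign −
step 1: pivot 11 → sign +
step 2: pivot -12/11 → sign −
step 3: row/col 3 already zero → sign 0
signature = (1, 2, 1)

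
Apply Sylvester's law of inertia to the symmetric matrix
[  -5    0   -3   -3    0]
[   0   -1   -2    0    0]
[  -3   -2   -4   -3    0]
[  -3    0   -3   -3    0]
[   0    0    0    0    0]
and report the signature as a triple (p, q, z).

Answer: (1, 3, 1)

Derivation:
step 0: pivot -5 → sign −
step 1: pivot -1 → sign −
step 2: pivot 9/5 → sign +
step 3: pivot -2 → sign −
step 4: row/col 4 already zero → sign 0
signature = (1, 3, 1)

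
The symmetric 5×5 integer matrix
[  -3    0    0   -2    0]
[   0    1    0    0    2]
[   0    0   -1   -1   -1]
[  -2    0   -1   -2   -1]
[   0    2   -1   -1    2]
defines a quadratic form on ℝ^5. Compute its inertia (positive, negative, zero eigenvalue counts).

step 0: pivot -3 → sign −
step 1: pivot 1 → sign +
step 2: pivot -1 → sign −
step 3: pivot 1/3 → sign +
step 4: pivot -1 → sign −
signature = (2, 3, 0)

Answer: (2, 3, 0)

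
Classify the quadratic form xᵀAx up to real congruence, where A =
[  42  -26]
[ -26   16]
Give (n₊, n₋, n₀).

Answer: (1, 1, 0)

Derivation:
step 0: pivot 42 → sign +
step 1: pivot -2/21 → sign −
signature = (1, 1, 0)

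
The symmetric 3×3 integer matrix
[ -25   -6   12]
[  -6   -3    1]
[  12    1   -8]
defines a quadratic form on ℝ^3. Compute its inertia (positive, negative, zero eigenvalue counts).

Answer: (1, 2, 0)

Derivation:
step 0: pivot -25 → sign −
step 1: pivot -39/25 → sign −
step 2: pivot 1/39 → sign +
signature = (1, 2, 0)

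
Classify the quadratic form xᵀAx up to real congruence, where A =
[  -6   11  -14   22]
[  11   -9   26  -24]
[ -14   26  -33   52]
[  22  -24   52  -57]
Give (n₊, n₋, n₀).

Answer: (1, 3, 0)

Derivation:
step 0: pivot -6 → sign −
step 1: pivot 67/6 → sign +
step 2: pivot -23/67 → sign −
step 3: pivot -3/23 → sign −
signature = (1, 3, 0)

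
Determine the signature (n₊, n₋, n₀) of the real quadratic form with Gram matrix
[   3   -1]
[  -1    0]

Answer: (1, 1, 0)

Derivation:
step 0: pivot 3 → sign +
step 1: pivot -1/3 → sign −
signature = (1, 1, 0)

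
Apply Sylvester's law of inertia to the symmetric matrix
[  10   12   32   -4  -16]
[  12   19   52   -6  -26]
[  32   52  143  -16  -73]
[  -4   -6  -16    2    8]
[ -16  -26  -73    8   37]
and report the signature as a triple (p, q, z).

Answer: (4, 1, 0)

Derivation:
step 0: pivot 10 → sign +
step 1: pivot 23/5 → sign +
step 2: pivot 9/23 → sign +
step 3: pivot -2/9 → sign −
step 4: pivot 2 → sign +
signature = (4, 1, 0)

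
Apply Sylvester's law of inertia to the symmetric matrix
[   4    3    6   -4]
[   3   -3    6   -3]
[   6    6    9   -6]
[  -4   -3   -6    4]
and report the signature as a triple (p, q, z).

step 0: pivot 4 → sign +
step 1: pivot -21/4 → sign −
step 2: pivot 3/7 → sign +
step 3: row/col 3 already zero → sign 0
signature = (2, 1, 1)

Answer: (2, 1, 1)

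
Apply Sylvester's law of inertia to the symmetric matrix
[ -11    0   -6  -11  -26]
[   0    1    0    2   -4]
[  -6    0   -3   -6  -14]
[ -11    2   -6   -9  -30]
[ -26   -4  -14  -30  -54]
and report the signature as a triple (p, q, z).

step 0: pivot -11 → sign −
step 1: pivot 1 → sign +
step 2: pivot 3/11 → sign +
step 3: pivot -2 → sign −
step 4: pivot -2/3 → sign −
signature = (2, 3, 0)

Answer: (2, 3, 0)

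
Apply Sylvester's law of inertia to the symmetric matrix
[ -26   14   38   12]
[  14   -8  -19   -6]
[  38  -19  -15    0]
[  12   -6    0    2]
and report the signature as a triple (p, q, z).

Answer: (2, 2, 0)

Derivation:
step 0: pivot -26 → sign −
step 1: pivot -6/13 → sign −
step 2: pivot 271/6 → sign +
step 3: pivot 2/271 → sign +
signature = (2, 2, 0)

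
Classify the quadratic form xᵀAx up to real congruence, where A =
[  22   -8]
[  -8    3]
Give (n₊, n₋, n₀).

step 0: pivot 22 → sign +
step 1: pivot 1/11 → sign +
signature = (2, 0, 0)

Answer: (2, 0, 0)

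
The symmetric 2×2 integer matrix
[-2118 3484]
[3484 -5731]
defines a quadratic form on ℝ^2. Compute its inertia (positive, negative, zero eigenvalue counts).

Answer: (0, 2, 0)

Derivation:
step 0: pivot -2118 → sign −
step 1: pivot -1/1059 → sign −
signature = (0, 2, 0)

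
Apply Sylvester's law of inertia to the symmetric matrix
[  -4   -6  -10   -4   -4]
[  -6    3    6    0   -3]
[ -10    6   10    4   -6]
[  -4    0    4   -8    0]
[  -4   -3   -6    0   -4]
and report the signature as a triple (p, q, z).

step 0: pivot -4 → sign −
step 1: pivot 12 → sign +
step 2: pivot -7/4 → sign −
step 3: pivot 1/7 → sign +
step 4: row/col 4 already zero → sign 0
signature = (2, 2, 1)

Answer: (2, 2, 1)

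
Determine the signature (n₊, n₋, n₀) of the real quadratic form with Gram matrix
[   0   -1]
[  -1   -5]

step 0: pivot -5 → sign −
step 1: pivot 1/5 → sign +
signature = (1, 1, 0)

Answer: (1, 1, 0)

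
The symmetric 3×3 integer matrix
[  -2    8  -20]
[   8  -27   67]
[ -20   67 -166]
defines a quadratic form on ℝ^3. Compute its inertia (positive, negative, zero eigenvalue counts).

step 0: pivot -2 → sign −
step 1: pivot 5 → sign +
step 2: pivot 1/5 → sign +
signature = (2, 1, 0)

Answer: (2, 1, 0)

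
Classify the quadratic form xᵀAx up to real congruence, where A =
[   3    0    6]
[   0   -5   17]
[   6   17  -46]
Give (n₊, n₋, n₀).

Answer: (1, 2, 0)

Derivation:
step 0: pivot 3 → sign +
step 1: pivot -5 → sign −
step 2: pivot -1/5 → sign −
signature = (1, 2, 0)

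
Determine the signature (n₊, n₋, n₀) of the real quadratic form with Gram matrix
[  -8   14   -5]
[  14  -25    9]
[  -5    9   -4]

step 0: pivot -8 → sign −
step 1: pivot -1/2 → sign −
step 2: pivot -3/4 → sign −
signature = (0, 3, 0)

Answer: (0, 3, 0)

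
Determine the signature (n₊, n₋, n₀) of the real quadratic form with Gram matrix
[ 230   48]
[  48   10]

Answer: (1, 1, 0)

Derivation:
step 0: pivot 230 → sign +
step 1: pivot -2/115 → sign −
signature = (1, 1, 0)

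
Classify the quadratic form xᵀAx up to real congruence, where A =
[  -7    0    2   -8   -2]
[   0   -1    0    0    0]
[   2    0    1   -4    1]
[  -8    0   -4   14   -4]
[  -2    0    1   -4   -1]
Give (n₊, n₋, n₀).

step 0: pivot -7 → sign −
step 1: pivot -1 → sign −
step 2: pivot 11/7 → sign +
step 3: pivot -2 → sign −
step 4: pivot -6/11 → sign −
signature = (1, 4, 0)

Answer: (1, 4, 0)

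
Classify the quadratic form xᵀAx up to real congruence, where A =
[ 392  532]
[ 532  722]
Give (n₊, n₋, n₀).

Answer: (1, 0, 1)

Derivation:
step 0: pivot 392 → sign +
step 1: row/col 1 already zero → sign 0
signature = (1, 0, 1)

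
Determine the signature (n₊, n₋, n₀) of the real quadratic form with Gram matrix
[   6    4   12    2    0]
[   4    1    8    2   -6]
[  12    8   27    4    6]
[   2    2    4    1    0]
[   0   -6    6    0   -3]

step 0: pivot 6 → sign +
step 1: pivot -5/3 → sign −
step 2: pivot 3 → sign +
step 3: pivot 3/5 → sign +
step 4: pivot -3 → sign −
signature = (3, 2, 0)

Answer: (3, 2, 0)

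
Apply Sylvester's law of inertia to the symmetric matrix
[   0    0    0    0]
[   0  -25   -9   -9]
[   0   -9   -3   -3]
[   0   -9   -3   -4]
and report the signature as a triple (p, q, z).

step 0: pivot -25 → sign −
step 1: pivot 6/25 → sign +
step 2: pivot -1 → sign −
step 3: row/col 3 already zero → sign 0
signature = (1, 2, 1)

Answer: (1, 2, 1)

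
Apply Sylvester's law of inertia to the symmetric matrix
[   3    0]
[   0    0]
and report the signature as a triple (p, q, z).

Answer: (1, 0, 1)

Derivation:
step 0: pivot 3 → sign +
step 1: row/col 1 already zero → sign 0
signature = (1, 0, 1)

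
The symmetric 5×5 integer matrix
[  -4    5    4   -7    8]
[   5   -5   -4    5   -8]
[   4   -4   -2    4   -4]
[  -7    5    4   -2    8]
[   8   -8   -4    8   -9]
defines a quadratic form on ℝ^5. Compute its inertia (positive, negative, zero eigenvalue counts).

Answer: (2, 3, 0)

Derivation:
step 0: pivot -4 → sign −
step 1: pivot 5/4 → sign +
step 2: pivot 6/5 → sign +
step 3: pivot -1 → sign −
step 4: pivot -1 → sign −
signature = (2, 3, 0)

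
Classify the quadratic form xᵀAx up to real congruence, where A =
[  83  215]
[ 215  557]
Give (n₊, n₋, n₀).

step 0: pivot 83 → sign +
step 1: pivot 6/83 → sign +
signature = (2, 0, 0)

Answer: (2, 0, 0)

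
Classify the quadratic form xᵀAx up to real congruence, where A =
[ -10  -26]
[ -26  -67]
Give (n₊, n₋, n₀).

step 0: pivot -10 → sign −
step 1: pivot 3/5 → sign +
signature = (1, 1, 0)

Answer: (1, 1, 0)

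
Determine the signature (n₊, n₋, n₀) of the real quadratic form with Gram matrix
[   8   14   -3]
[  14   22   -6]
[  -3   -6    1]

step 0: pivot 8 → sign +
step 1: pivot -5/2 → sign −
step 2: pivot 1/10 → sign +
signature = (2, 1, 0)

Answer: (2, 1, 0)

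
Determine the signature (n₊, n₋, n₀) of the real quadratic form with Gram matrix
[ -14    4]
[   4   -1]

step 0: pivot -14 → sign −
step 1: pivot 1/7 → sign +
signature = (1, 1, 0)

Answer: (1, 1, 0)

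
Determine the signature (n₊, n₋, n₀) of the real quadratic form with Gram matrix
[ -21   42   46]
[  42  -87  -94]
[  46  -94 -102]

Answer: (1, 2, 0)

Derivation:
step 0: pivot -21 → sign −
step 1: pivot -3 → sign −
step 2: pivot 2/21 → sign +
signature = (1, 2, 0)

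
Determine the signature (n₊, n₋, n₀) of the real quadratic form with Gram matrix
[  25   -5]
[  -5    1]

step 0: pivot 25 → sign +
step 1: row/col 1 already zero → sign 0
signature = (1, 0, 1)

Answer: (1, 0, 1)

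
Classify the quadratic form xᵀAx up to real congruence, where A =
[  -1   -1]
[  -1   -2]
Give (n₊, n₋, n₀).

Answer: (0, 2, 0)

Derivation:
step 0: pivot -1 → sign −
step 1: pivot -1 → sign −
signature = (0, 2, 0)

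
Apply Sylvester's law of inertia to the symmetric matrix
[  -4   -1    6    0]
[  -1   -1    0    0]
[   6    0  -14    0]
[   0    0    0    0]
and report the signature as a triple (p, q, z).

step 0: pivot -4 → sign −
step 1: pivot -3/4 → sign −
step 2: pivot -2 → sign −
step 3: row/col 3 already zero → sign 0
signature = (0, 3, 1)

Answer: (0, 3, 1)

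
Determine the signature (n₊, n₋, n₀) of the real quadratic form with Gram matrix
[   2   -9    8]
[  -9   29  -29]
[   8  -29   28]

Answer: (2, 1, 0)

Derivation:
step 0: pivot 2 → sign +
step 1: pivot -23/2 → sign −
step 2: pivot 6/23 → sign +
signature = (2, 1, 0)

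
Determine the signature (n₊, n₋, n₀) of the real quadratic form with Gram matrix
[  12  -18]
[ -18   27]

step 0: pivot 12 → sign +
step 1: row/col 1 already zero → sign 0
signature = (1, 0, 1)

Answer: (1, 0, 1)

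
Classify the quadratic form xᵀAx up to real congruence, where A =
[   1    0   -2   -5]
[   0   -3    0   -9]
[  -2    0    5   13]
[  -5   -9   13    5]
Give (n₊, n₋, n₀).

Answer: (2, 2, 0)

Derivation:
step 0: pivot 1 → sign +
step 1: pivot -3 → sign −
step 2: pivot 1 → sign +
step 3: pivot -2 → sign −
signature = (2, 2, 0)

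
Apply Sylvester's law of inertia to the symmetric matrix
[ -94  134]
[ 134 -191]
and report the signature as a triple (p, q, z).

step 0: pivot -94 → sign −
step 1: pivot 1/47 → sign +
signature = (1, 1, 0)

Answer: (1, 1, 0)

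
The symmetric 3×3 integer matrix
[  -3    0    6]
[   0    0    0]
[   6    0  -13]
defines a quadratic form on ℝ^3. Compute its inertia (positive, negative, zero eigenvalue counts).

step 0: pivot -3 → sign −
step 1: pivot -1 → sign −
step 2: row/col 2 already zero → sign 0
signature = (0, 2, 1)

Answer: (0, 2, 1)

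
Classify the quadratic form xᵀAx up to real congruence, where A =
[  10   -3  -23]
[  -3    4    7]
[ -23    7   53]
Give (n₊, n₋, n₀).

Answer: (3, 0, 0)

Derivation:
step 0: pivot 10 → sign +
step 1: pivot 31/10 → sign +
step 2: pivot 3/31 → sign +
signature = (3, 0, 0)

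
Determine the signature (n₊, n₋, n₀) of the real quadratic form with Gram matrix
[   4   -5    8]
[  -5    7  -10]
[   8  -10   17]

step 0: pivot 4 → sign +
step 1: pivot 3/4 → sign +
step 2: pivot 1 → sign +
signature = (3, 0, 0)

Answer: (3, 0, 0)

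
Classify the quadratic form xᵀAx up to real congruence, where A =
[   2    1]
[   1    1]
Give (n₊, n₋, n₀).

step 0: pivot 2 → sign +
step 1: pivot 1/2 → sign +
signature = (2, 0, 0)

Answer: (2, 0, 0)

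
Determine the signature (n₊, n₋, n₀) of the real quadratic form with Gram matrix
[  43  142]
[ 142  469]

step 0: pivot 43 → sign +
step 1: pivot 3/43 → sign +
signature = (2, 0, 0)

Answer: (2, 0, 0)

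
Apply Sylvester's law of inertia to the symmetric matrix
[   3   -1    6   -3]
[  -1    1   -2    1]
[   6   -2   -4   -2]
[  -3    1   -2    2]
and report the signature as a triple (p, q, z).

step 0: pivot 3 → sign +
step 1: pivot 2/3 → sign +
step 2: pivot -16 → sign −
step 3: row/col 3 already zero → sign 0
signature = (2, 1, 1)

Answer: (2, 1, 1)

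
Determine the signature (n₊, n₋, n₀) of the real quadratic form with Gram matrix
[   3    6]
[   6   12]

Answer: (1, 0, 1)

Derivation:
step 0: pivot 3 → sign +
step 1: row/col 1 already zero → sign 0
signature = (1, 0, 1)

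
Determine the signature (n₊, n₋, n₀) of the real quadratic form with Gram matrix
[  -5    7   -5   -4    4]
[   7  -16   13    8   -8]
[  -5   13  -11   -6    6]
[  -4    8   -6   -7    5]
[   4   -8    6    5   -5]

Answer: (0, 5, 0)

Derivation:
step 0: pivot -5 → sign −
step 1: pivot -31/5 → sign −
step 2: pivot -6/31 → sign −
step 3: pivot -7/3 → sign −
step 4: pivot -2/7 → sign −
signature = (0, 5, 0)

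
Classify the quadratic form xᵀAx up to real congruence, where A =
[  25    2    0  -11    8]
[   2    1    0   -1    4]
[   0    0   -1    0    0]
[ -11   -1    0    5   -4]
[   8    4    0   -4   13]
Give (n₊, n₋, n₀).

Answer: (3, 2, 0)

Derivation:
step 0: pivot 25 → sign +
step 1: pivot 21/25 → sign +
step 2: pivot -1 → sign −
step 3: pivot 1/7 → sign +
step 4: pivot -3 → sign −
signature = (3, 2, 0)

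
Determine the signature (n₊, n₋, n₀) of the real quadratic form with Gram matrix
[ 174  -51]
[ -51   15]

step 0: pivot 174 → sign +
step 1: pivot 3/58 → sign +
signature = (2, 0, 0)

Answer: (2, 0, 0)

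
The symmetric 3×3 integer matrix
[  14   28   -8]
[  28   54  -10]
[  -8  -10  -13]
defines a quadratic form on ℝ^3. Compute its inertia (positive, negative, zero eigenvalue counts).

Answer: (2, 1, 0)

Derivation:
step 0: pivot 14 → sign +
step 1: pivot -2 → sign −
step 2: pivot 3/7 → sign +
signature = (2, 1, 0)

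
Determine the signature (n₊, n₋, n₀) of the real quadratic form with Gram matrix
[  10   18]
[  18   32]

step 0: pivot 10 → sign +
step 1: pivot -2/5 → sign −
signature = (1, 1, 0)

Answer: (1, 1, 0)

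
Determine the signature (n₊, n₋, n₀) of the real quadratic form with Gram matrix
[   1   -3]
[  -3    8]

Answer: (1, 1, 0)

Derivation:
step 0: pivot 1 → sign +
step 1: pivot -1 → sign −
signature = (1, 1, 0)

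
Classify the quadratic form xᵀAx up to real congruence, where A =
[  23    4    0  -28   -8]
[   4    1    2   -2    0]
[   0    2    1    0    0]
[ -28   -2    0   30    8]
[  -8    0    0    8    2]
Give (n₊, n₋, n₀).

step 0: pivot 23 → sign +
step 1: pivot 7/23 → sign +
step 2: pivot -85/7 → sign −
step 3: pivot -158/85 → sign −
step 4: pivot -2/79 → sign −
signature = (2, 3, 0)

Answer: (2, 3, 0)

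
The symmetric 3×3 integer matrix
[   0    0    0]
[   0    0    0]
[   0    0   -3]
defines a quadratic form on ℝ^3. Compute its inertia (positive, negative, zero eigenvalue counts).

Answer: (0, 1, 2)

Derivation:
step 0: pivot -3 → sign −
step 1: row/col 1 already zero → sign 0
step 2: row/col 2 already zero → sign 0
signature = (0, 1, 2)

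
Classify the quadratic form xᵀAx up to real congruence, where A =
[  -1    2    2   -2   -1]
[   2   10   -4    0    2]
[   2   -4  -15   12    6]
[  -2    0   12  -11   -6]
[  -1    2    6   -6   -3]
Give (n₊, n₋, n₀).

Answer: (1, 4, 0)

Derivation:
step 0: pivot -1 → sign −
step 1: pivot 14 → sign +
step 2: pivot -11 → sign −
step 3: pivot -179/77 → sign −
step 4: pivot -6/179 → sign −
signature = (1, 4, 0)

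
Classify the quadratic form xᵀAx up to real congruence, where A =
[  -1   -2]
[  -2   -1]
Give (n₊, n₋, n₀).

Answer: (1, 1, 0)

Derivation:
step 0: pivot -1 → sign −
step 1: pivot 3 → sign +
signature = (1, 1, 0)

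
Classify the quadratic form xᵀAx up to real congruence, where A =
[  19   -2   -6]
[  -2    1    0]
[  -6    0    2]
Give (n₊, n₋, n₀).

step 0: pivot 19 → sign +
step 1: pivot 15/19 → sign +
step 2: pivot -2/5 → sign −
signature = (2, 1, 0)

Answer: (2, 1, 0)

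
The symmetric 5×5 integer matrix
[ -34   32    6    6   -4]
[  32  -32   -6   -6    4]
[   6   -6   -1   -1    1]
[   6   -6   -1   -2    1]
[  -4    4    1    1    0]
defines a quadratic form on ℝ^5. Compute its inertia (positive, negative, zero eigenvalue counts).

Answer: (1, 3, 1)

Derivation:
step 0: pivot -34 → sign −
step 1: pivot -32/17 → sign −
step 2: pivot 1/8 → sign +
step 3: pivot -1 → sign −
step 4: row/col 4 already zero → sign 0
signature = (1, 3, 1)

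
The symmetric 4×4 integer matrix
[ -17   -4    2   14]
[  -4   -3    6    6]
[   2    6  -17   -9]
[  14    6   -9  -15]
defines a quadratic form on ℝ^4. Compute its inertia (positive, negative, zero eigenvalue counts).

step 0: pivot -17 → sign −
step 1: pivot -35/17 → sign −
step 2: pivot -67/35 → sign −
step 3: pivot 6/67 → sign +
signature = (1, 3, 0)

Answer: (1, 3, 0)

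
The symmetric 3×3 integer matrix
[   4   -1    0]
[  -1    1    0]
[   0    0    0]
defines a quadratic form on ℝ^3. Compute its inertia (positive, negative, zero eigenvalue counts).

Answer: (2, 0, 1)

Derivation:
step 0: pivot 4 → sign +
step 1: pivot 3/4 → sign +
step 2: row/col 2 already zero → sign 0
signature = (2, 0, 1)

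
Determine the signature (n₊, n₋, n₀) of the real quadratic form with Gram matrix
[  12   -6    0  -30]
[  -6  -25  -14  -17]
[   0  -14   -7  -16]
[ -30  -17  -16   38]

Answer: (1, 2, 1)

Derivation:
step 0: pivot 12 → sign +
step 1: pivot -28 → sign −
step 2: pivot -3/7 → sign −
step 3: row/col 3 already zero → sign 0
signature = (1, 2, 1)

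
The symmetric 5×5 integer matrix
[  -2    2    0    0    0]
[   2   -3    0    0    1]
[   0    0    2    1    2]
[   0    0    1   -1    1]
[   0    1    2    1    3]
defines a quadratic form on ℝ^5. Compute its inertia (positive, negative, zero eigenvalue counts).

Answer: (2, 3, 0)

Derivation:
step 0: pivot -2 → sign −
step 1: pivot -1 → sign −
step 2: pivot 2 → sign +
step 3: pivot -3/2 → sign −
step 4: pivot 2 → sign +
signature = (2, 3, 0)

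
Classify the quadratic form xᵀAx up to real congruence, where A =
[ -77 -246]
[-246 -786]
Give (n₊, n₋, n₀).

Answer: (0, 2, 0)

Derivation:
step 0: pivot -77 → sign −
step 1: pivot -6/77 → sign −
signature = (0, 2, 0)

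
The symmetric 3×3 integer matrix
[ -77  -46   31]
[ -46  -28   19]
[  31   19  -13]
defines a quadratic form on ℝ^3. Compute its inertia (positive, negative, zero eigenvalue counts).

Answer: (0, 3, 0)

Derivation:
step 0: pivot -77 → sign −
step 1: pivot -40/77 → sign −
step 2: pivot -3/40 → sign −
signature = (0, 3, 0)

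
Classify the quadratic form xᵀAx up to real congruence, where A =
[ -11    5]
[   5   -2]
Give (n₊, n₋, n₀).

step 0: pivot -11 → sign −
step 1: pivot 3/11 → sign +
signature = (1, 1, 0)

Answer: (1, 1, 0)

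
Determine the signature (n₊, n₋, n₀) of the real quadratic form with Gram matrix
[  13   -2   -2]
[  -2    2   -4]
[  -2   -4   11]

Answer: (2, 1, 0)

Derivation:
step 0: pivot 13 → sign +
step 1: pivot 22/13 → sign +
step 2: pivot -3/11 → sign −
signature = (2, 1, 0)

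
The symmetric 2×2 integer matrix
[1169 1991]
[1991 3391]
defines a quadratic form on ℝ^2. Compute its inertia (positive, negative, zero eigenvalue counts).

Answer: (1, 1, 0)

Derivation:
step 0: pivot 1169 → sign +
step 1: pivot -2/1169 → sign −
signature = (1, 1, 0)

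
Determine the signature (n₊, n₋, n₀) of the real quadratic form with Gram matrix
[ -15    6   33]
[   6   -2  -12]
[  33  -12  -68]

Answer: (2, 1, 0)

Derivation:
step 0: pivot -15 → sign −
step 1: pivot 2/5 → sign +
step 2: pivot 1 → sign +
signature = (2, 1, 0)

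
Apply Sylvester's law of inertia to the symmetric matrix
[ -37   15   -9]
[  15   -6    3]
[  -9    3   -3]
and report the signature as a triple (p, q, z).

step 0: pivot -37 → sign −
step 1: pivot 3/37 → sign +
step 2: pivot -6 → sign −
signature = (1, 2, 0)

Answer: (1, 2, 0)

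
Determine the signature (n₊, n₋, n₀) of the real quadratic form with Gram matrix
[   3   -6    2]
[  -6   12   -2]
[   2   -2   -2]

step 0: pivot 3 → sign +
step 1: pivot -10/3 → sign −
step 2: pivot 6/5 → sign +
signature = (2, 1, 0)

Answer: (2, 1, 0)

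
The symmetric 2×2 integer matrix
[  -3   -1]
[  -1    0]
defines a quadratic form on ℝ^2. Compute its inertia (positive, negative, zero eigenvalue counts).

step 0: pivot -3 → sign −
step 1: pivot 1/3 → sign +
signature = (1, 1, 0)

Answer: (1, 1, 0)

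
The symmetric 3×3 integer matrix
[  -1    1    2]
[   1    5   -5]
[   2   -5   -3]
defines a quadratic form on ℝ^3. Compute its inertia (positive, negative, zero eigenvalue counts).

step 0: pivot -1 → sign −
step 1: pivot 6 → sign +
step 2: pivot -1/2 → sign −
signature = (1, 2, 0)

Answer: (1, 2, 0)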